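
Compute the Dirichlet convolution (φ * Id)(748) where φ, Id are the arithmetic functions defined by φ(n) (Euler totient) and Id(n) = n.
(φ * Id)(748) = 5544

Divisors of 748: [1, 2, 4, 11, 17, 22, 34, 44, 68, 187, 374, 748]. For each d | 748:
  d = 1: φ(1) · Id(748/1) = 1 · 748 = 748
  d = 2: φ(2) · Id(748/2) = 1 · 374 = 374
  d = 4: φ(4) · Id(748/4) = 2 · 187 = 374
  d = 11: φ(11) · Id(748/11) = 10 · 68 = 680
  d = 17: φ(17) · Id(748/17) = 16 · 44 = 704
  d = 22: φ(22) · Id(748/22) = 10 · 34 = 340
  d = 34: φ(34) · Id(748/34) = 16 · 22 = 352
  d = 44: φ(44) · Id(748/44) = 20 · 17 = 340
  d = 68: φ(68) · Id(748/68) = 32 · 11 = 352
  d = 187: φ(187) · Id(748/187) = 160 · 4 = 640
  d = 374: φ(374) · Id(748/374) = 160 · 2 = 320
  d = 748: φ(748) · Id(748/748) = 320 · 1 = 320
Summing: (φ * Id)(748) = 748 + 374 + 374 + 680 + 704 + 340 + 352 + 340 + 352 + 640 + 320 + 320 = 5544.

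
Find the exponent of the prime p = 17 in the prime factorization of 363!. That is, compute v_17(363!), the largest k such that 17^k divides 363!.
v_17(363!) = 22

Legendre's formula: v_p(n!) = Σ_{k ≥ 1} ⌊n / p^k⌋. For p = 17, n = 363, the terms are:
  ⌊363/17^1⌋ = ⌊363/17⌋ = 21
  ⌊363/17^2⌋ = ⌊363/289⌋ = 1
(the next term ⌊363/17^3⌋ = 0, terminating the sum). Summing: v_17(363!) = 21 + 1 = 22.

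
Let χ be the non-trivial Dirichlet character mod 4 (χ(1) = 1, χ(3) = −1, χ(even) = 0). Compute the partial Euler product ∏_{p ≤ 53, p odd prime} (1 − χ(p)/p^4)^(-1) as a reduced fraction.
∏ = 257364431333305770108011762895409938991497014556861335561/260241495905762991772533773778373936417391479107040051200

The odd primes p ≤ 53 are [3, 5, 7, 11, 13, 17, 19, 23, 29, 31, 37, 41, 43, 47, 53]. For each, χ(p) = 1 if p ≡ 1 mod 4, χ(p) = −1 if p ≡ 3 mod 4. Taking (1 − χ(p)/p^4)^(-1) = p^4/(p^4 − χ(p)): (1 − (-1)/3^4)^(-1) · (1 − (1)/5^4)^(-1) · (1 − (-1)/7^4)^(-1) · (1 − (-1)/11^4)^(-1) · (1 − (1)/13^4)^(-1) · (1 − (1)/17^4)^(-1) · (1 − (-1)/19^4)^(-1) · (1 − (-1)/23^4)^(-1) · (1 − (1)/29^4)^(-1) · (1 − (-1)/31^4)^(-1) · (1 − (1)/37^4)^(-1) · (1 − (1)/41^4)^(-1) · (1 − (-1)/43^4)^(-1) · (1 − (-1)/47^4)^(-1) · (1 − (1)/53^4)^(-1) = 257364431333305770108011762895409938991497014556861335561/260241495905762991772533773778373936417391479107040051200.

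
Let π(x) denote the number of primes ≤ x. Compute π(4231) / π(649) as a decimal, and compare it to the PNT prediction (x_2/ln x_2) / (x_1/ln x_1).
π(4231)/π(649) = 580/118 ≈ 4.9153;  PNT prediction ≈ 5.0556.

π(649) = 118 and π(4231) = 580, so π(4231)/π(649) ≈ 4.9153. The PNT-predicted ratio is (4231/ln(4231)) / (649/ln(649)) ≈ 5.0556. The two agree to within a few percent, as expected.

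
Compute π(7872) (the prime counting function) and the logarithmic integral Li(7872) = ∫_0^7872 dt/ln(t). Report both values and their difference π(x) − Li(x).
π(7872) = 993;  Li(7872) ≈ 1012.16;  π(x) − Li(x) ≈ -19.16.

Direct count of primes ≤ 7872 gives π(7872) = 993. Numerical evaluation of the logarithmic integral gives Li(7872) ≈ 1012.16. The difference π(x) − Li(x) ≈ -19.16 is typically negative for small/moderate x (Li(x) overestimates), though Littlewood's theorem shows this sign changes infinitely often.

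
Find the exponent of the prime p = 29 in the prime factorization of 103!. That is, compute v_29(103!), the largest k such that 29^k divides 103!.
v_29(103!) = 3

Legendre's formula: v_p(n!) = Σ_{k ≥ 1} ⌊n / p^k⌋. For p = 29, n = 103, the terms are:
  ⌊103/29^1⌋ = ⌊103/29⌋ = 3
(the next term ⌊103/29^2⌋ = 0, terminating the sum). Summing: v_29(103!) = 3 = 3.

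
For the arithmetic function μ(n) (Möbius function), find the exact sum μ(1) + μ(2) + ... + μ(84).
Σ_{n ≤ 84} μ(n) = -4

Compute μ(n) for each 1 ≤ n ≤ 84: μ(1) = 1, μ(2) = -1, μ(3) = -1, μ(4) = 0, μ(5) = -1, μ(6) = 1, μ(7) = -1, μ(8) = 0, μ(9) = 0, μ(10) = 1, μ(11) = -1, μ(12) = 0, μ(13) = -1, μ(14) = 1, μ(15) = 1, μ(16) = 0, μ(17) = -1, μ(18) = 0, μ(19) = -1, μ(20) = 0, μ(21) = 1, μ(22) = 1, μ(23) = -1, μ(24) = 0, μ(25) = 0, μ(26) = 1, μ(27) = 0, μ(28) = 0, μ(29) = -1, μ(30) = -1, μ(31) = -1, μ(32) = 0, μ(33) = 1, μ(34) = 1, μ(35) = 1, μ(36) = 0, μ(37) = -1, μ(38) = 1, μ(39) = 1, μ(40) = 0, μ(41) = -1, μ(42) = -1, μ(43) = -1, μ(44) = 0, μ(45) = 0, μ(46) = 1, μ(47) = -1, μ(48) = 0, μ(49) = 0, μ(50) = 0, μ(51) = 1, μ(52) = 0, μ(53) = -1, μ(54) = 0, μ(55) = 1, μ(56) = 0, μ(57) = 1, μ(58) = 1, μ(59) = -1, μ(60) = 0, μ(61) = -1, μ(62) = 1, μ(63) = 0, μ(64) = 0, μ(65) = 1, μ(66) = -1, μ(67) = -1, μ(68) = 0, μ(69) = 1, μ(70) = -1, μ(71) = -1, μ(72) = 0, μ(73) = -1, μ(74) = 1, μ(75) = 0, μ(76) = 0, μ(77) = 1, μ(78) = -1, μ(79) = -1, μ(80) = 0, μ(81) = 0, μ(82) = 1, μ(83) = -1, μ(84) = 0. Summing all 84 values: -4. (Mertens function M(x) = Σ_{n ≤ x} μ(n); on average M(x) should be small (PNT ⟺ M(x) = o(x)).)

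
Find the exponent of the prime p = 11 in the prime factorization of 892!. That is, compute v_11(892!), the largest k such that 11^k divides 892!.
v_11(892!) = 88

Legendre's formula: v_p(n!) = Σ_{k ≥ 1} ⌊n / p^k⌋. For p = 11, n = 892, the terms are:
  ⌊892/11^1⌋ = ⌊892/11⌋ = 81
  ⌊892/11^2⌋ = ⌊892/121⌋ = 7
(the next term ⌊892/11^3⌋ = 0, terminating the sum). Summing: v_11(892!) = 81 + 7 = 88.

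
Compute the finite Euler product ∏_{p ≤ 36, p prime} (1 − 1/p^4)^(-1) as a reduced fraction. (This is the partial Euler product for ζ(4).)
∏ = 44480956869217573792253389310087/41097743855049154662236160000000

The primes p ≤ 36 are [2, 3, 5, 7, 11, 13, 17, 19, 23, 29, 31]. For each prime, (1 − 1/p^4)^(-1) = p^4 / (p^4 − 1). The product is (1 − 1/2^4)^(-1), (1 − 1/3^4)^(-1), (1 − 1/5^4)^(-1), (1 − 1/7^4)^(-1), (1 − 1/11^4)^(-1), (1 − 1/13^4)^(-1), (1 − 1/17^4)^(-1), (1 − 1/19^4)^(-1), (1 − 1/23^4)^(-1), (1 − 1/29^4)^(-1), (1 − 1/31^4)^(-1) = ∏ p^4 / (p^4 − 1) = 44480956869217573792253389310087/41097743855049154662236160000000.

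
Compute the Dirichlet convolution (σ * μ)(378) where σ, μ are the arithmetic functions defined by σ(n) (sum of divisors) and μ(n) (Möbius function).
(σ * μ)(378) = 378

Divisors of 378: [1, 2, 3, 6, 7, 9, 14, 18, 21, 27, 42, 54, 63, 126, 189, 378]. For each d | 378:
  d = 1: σ(1) · μ(378/1) = 1 · 0 = 0
  d = 2: σ(2) · μ(378/2) = 3 · 0 = 0
  d = 3: σ(3) · μ(378/3) = 4 · 0 = 0
  d = 6: σ(6) · μ(378/6) = 12 · 0 = 0
  d = 7: σ(7) · μ(378/7) = 8 · 0 = 0
  d = 9: σ(9) · μ(378/9) = 13 · -1 = -13
  d = 14: σ(14) · μ(378/14) = 24 · 0 = 0
  d = 18: σ(18) · μ(378/18) = 39 · 1 = 39
  d = 21: σ(21) · μ(378/21) = 32 · 0 = 0
  d = 27: σ(27) · μ(378/27) = 40 · 1 = 40
  d = 42: σ(42) · μ(378/42) = 96 · 0 = 0
  d = 54: σ(54) · μ(378/54) = 120 · -1 = -120
  d = 63: σ(63) · μ(378/63) = 104 · 1 = 104
  d = 126: σ(126) · μ(378/126) = 312 · -1 = -312
  d = 189: σ(189) · μ(378/189) = 320 · -1 = -320
  d = 378: σ(378) · μ(378/378) = 960 · 1 = 960
Summing: (σ * μ)(378) = 0 + 0 + 0 + 0 + 0 + -13 + 0 + 39 + 0 + 40 + 0 + -120 + 104 + -312 + -320 + 960 = 378.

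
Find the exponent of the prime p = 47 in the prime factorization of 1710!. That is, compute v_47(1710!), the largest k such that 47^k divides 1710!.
v_47(1710!) = 36

Legendre's formula: v_p(n!) = Σ_{k ≥ 1} ⌊n / p^k⌋. For p = 47, n = 1710, the terms are:
  ⌊1710/47^1⌋ = ⌊1710/47⌋ = 36
(the next term ⌊1710/47^2⌋ = 0, terminating the sum). Summing: v_47(1710!) = 36 = 36.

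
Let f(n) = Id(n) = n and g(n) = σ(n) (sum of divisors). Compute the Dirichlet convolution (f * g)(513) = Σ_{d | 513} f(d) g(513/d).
(Id * σ)(513) = 5538

Divisors of 513: [1, 3, 9, 19, 27, 57, 171, 513]. For each d | 513:
  d = 1: Id(1) · σ(513/1) = 1 · 800 = 800
  d = 3: Id(3) · σ(513/3) = 3 · 260 = 780
  d = 9: Id(9) · σ(513/9) = 9 · 80 = 720
  d = 19: Id(19) · σ(513/19) = 19 · 40 = 760
  d = 27: Id(27) · σ(513/27) = 27 · 20 = 540
  d = 57: Id(57) · σ(513/57) = 57 · 13 = 741
  d = 171: Id(171) · σ(513/171) = 171 · 4 = 684
  d = 513: Id(513) · σ(513/513) = 513 · 1 = 513
Summing: (Id * σ)(513) = 800 + 780 + 720 + 760 + 540 + 741 + 684 + 513 = 5538.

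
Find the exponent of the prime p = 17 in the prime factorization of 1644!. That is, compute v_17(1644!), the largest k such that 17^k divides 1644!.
v_17(1644!) = 101

Legendre's formula: v_p(n!) = Σ_{k ≥ 1} ⌊n / p^k⌋. For p = 17, n = 1644, the terms are:
  ⌊1644/17^1⌋ = ⌊1644/17⌋ = 96
  ⌊1644/17^2⌋ = ⌊1644/289⌋ = 5
(the next term ⌊1644/17^3⌋ = 0, terminating the sum). Summing: v_17(1644!) = 96 + 5 = 101.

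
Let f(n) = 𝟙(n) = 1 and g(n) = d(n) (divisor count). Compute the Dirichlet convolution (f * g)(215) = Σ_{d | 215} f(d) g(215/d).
(𝟙 * d)(215) = 9

Divisors of 215: [1, 5, 43, 215]. For each d | 215:
  d = 1: 𝟙(1) · d(215/1) = 1 · 4 = 4
  d = 5: 𝟙(5) · d(215/5) = 1 · 2 = 2
  d = 43: 𝟙(43) · d(215/43) = 1 · 2 = 2
  d = 215: 𝟙(215) · d(215/215) = 1 · 1 = 1
Summing: (𝟙 * d)(215) = 4 + 2 + 2 + 1 = 9.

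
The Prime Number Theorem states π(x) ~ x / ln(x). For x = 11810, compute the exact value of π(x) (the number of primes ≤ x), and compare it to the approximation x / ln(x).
π(11810) = 1415;  x/ln(x) ≈ 1259.50;  relative error ≈ 10.99%.

Directly count primes up to 11810: π(11810) = 1415. The PNT approximation gives 11810/ln(11810) ≈ 11810/9.37670 ≈ 1259.50. Relative error (π(x) − x/ln(x)) / π(x) ≈ 10.99%; the approximation is known to undercount slightly (Li(x) is a better estimate).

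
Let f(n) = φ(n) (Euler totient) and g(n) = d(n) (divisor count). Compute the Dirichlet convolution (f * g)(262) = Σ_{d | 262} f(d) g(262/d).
(φ * d)(262) = 396

Divisors of 262: [1, 2, 131, 262]. For each d | 262:
  d = 1: φ(1) · d(262/1) = 1 · 4 = 4
  d = 2: φ(2) · d(262/2) = 1 · 2 = 2
  d = 131: φ(131) · d(262/131) = 130 · 2 = 260
  d = 262: φ(262) · d(262/262) = 130 · 1 = 130
Summing: (φ * d)(262) = 4 + 2 + 260 + 130 = 396.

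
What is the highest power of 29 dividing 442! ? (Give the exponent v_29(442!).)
v_29(442!) = 15

Legendre's formula: v_p(n!) = Σ_{k ≥ 1} ⌊n / p^k⌋. For p = 29, n = 442, the terms are:
  ⌊442/29^1⌋ = ⌊442/29⌋ = 15
(the next term ⌊442/29^2⌋ = 0, terminating the sum). Summing: v_29(442!) = 15 = 15.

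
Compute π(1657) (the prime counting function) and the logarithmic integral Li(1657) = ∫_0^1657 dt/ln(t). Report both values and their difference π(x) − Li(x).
π(1657) = 260;  Li(1657) ≈ 269.13;  π(x) − Li(x) ≈ -9.13.

Direct count of primes ≤ 1657 gives π(1657) = 260. Numerical evaluation of the logarithmic integral gives Li(1657) ≈ 269.13. The difference π(x) − Li(x) ≈ -9.13 is typically negative for small/moderate x (Li(x) overestimates), though Littlewood's theorem shows this sign changes infinitely often.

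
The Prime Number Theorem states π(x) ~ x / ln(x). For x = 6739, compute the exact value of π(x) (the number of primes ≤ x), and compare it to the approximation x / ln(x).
π(6739) = 869;  x/ln(x) ≈ 764.43;  relative error ≈ 12.03%.

Directly count primes up to 6739: π(6739) = 869. The PNT approximation gives 6739/ln(6739) ≈ 6739/8.81567 ≈ 764.43. Relative error (π(x) − x/ln(x)) / π(x) ≈ 12.03%; the approximation is known to undercount slightly (Li(x) is a better estimate).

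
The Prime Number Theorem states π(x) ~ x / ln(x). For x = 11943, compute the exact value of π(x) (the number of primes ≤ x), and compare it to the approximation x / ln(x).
π(11943) = 1432;  x/ln(x) ≈ 1272.17;  relative error ≈ 11.16%.

Directly count primes up to 11943: π(11943) = 1432. The PNT approximation gives 11943/ln(11943) ≈ 11943/9.38790 ≈ 1272.17. Relative error (π(x) − x/ln(x)) / π(x) ≈ 11.16%; the approximation is known to undercount slightly (Li(x) is a better estimate).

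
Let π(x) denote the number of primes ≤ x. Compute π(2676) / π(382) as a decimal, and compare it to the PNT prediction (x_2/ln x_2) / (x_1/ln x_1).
π(2676)/π(382) = 387/75 ≈ 5.1600;  PNT prediction ≈ 5.2773.

π(382) = 75 and π(2676) = 387, so π(2676)/π(382) ≈ 5.1600. The PNT-predicted ratio is (2676/ln(2676)) / (382/ln(382)) ≈ 5.2773. The two agree to within a few percent, as expected.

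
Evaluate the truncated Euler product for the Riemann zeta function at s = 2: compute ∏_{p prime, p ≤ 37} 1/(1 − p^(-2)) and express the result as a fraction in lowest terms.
∏ = 5974606913975783369/3652034743605657600

The primes p ≤ 37 are [2, 3, 5, 7, 11, 13, 17, 19, 23, 29, 31, 37]. For each prime, (1 − 1/p^2)^(-1) = p^2 / (p^2 − 1). The product is (1 − 1/2^2)^(-1), (1 − 1/3^2)^(-1), (1 − 1/5^2)^(-1), (1 − 1/7^2)^(-1), (1 − 1/11^2)^(-1), (1 − 1/13^2)^(-1), (1 − 1/17^2)^(-1), (1 − 1/19^2)^(-1), (1 − 1/23^2)^(-1), (1 − 1/29^2)^(-1), (1 − 1/31^2)^(-1), (1 − 1/37^2)^(-1) = ∏ p^2 / (p^2 − 1) = 5974606913975783369/3652034743605657600.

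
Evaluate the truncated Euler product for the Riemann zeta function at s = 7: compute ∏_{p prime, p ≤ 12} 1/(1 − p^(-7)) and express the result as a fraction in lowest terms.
∏ = 731210841345989812500/725156324600530054429

The primes p ≤ 12 are [2, 3, 5, 7, 11]. For each prime, (1 − 1/p^7)^(-1) = p^7 / (p^7 − 1). The product is (1 − 1/2^7)^(-1), (1 − 1/3^7)^(-1), (1 − 1/5^7)^(-1), (1 − 1/7^7)^(-1), (1 − 1/11^7)^(-1) = ∏ p^7 / (p^7 − 1) = 731210841345989812500/725156324600530054429.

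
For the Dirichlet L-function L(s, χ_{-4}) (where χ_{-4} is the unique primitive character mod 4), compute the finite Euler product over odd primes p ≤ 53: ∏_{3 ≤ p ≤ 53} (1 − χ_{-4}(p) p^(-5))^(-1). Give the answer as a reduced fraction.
∏ = 241552412610573346540717288090615330738043013683948985221451329316738054554305/242484077809603940117660402752750309983134701869309180441833184178683110227968

The odd primes p ≤ 53 are [3, 5, 7, 11, 13, 17, 19, 23, 29, 31, 37, 41, 43, 47, 53]. For each, χ(p) = 1 if p ≡ 1 mod 4, χ(p) = −1 if p ≡ 3 mod 4. Taking (1 − χ(p)/p^5)^(-1) = p^5/(p^5 − χ(p)): (1 − (-1)/3^5)^(-1) · (1 − (1)/5^5)^(-1) · (1 − (-1)/7^5)^(-1) · (1 − (-1)/11^5)^(-1) · (1 − (1)/13^5)^(-1) · (1 − (1)/17^5)^(-1) · (1 − (-1)/19^5)^(-1) · (1 − (-1)/23^5)^(-1) · (1 − (1)/29^5)^(-1) · (1 − (-1)/31^5)^(-1) · (1 − (1)/37^5)^(-1) · (1 − (1)/41^5)^(-1) · (1 − (-1)/43^5)^(-1) · (1 − (-1)/47^5)^(-1) · (1 − (1)/53^5)^(-1) = 241552412610573346540717288090615330738043013683948985221451329316738054554305/242484077809603940117660402752750309983134701869309180441833184178683110227968.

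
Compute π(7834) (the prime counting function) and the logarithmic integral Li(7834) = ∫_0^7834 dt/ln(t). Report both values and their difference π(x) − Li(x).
π(7834) = 990;  Li(7834) ≈ 1007.92;  π(x) − Li(x) ≈ -17.92.

Direct count of primes ≤ 7834 gives π(7834) = 990. Numerical evaluation of the logarithmic integral gives Li(7834) ≈ 1007.92. The difference π(x) − Li(x) ≈ -17.92 is typically negative for small/moderate x (Li(x) overestimates), though Littlewood's theorem shows this sign changes infinitely often.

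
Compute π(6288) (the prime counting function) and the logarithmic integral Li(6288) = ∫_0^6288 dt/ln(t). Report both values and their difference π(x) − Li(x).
π(6288) = 818;  Li(6288) ≈ 833.43;  π(x) − Li(x) ≈ -15.43.

Direct count of primes ≤ 6288 gives π(6288) = 818. Numerical evaluation of the logarithmic integral gives Li(6288) ≈ 833.43. The difference π(x) − Li(x) ≈ -15.43 is typically negative for small/moderate x (Li(x) overestimates), though Littlewood's theorem shows this sign changes infinitely often.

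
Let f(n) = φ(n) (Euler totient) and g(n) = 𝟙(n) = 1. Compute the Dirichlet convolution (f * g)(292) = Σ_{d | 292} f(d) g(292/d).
(φ * 𝟙)(292) = 292

Divisors of 292: [1, 2, 4, 73, 146, 292]. For each d | 292:
  d = 1: φ(1) · 𝟙(292/1) = 1 · 1 = 1
  d = 2: φ(2) · 𝟙(292/2) = 1 · 1 = 1
  d = 4: φ(4) · 𝟙(292/4) = 2 · 1 = 2
  d = 73: φ(73) · 𝟙(292/73) = 72 · 1 = 72
  d = 146: φ(146) · 𝟙(292/146) = 72 · 1 = 72
  d = 292: φ(292) · 𝟙(292/292) = 144 · 1 = 144
Summing: (φ * 𝟙)(292) = 1 + 1 + 2 + 72 + 72 + 144 = 292.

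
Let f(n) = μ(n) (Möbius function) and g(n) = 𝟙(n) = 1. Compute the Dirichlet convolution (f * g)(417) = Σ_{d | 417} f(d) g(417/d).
(μ * 𝟙)(417) = 0

Divisors of 417: [1, 3, 139, 417]. For each d | 417:
  d = 1: μ(1) · 𝟙(417/1) = 1 · 1 = 1
  d = 3: μ(3) · 𝟙(417/3) = -1 · 1 = -1
  d = 139: μ(139) · 𝟙(417/139) = -1 · 1 = -1
  d = 417: μ(417) · 𝟙(417/417) = 1 · 1 = 1
Summing: (μ * 𝟙)(417) = 1 + -1 + -1 + 1 = 0.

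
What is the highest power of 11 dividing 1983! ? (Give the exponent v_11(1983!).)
v_11(1983!) = 197

Legendre's formula: v_p(n!) = Σ_{k ≥ 1} ⌊n / p^k⌋. For p = 11, n = 1983, the terms are:
  ⌊1983/11^1⌋ = ⌊1983/11⌋ = 180
  ⌊1983/11^2⌋ = ⌊1983/121⌋ = 16
  ⌊1983/11^3⌋ = ⌊1983/1331⌋ = 1
(the next term ⌊1983/11^4⌋ = 0, terminating the sum). Summing: v_11(1983!) = 180 + 16 + 1 = 197.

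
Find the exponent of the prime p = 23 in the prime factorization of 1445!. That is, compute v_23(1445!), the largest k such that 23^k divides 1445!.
v_23(1445!) = 64

Legendre's formula: v_p(n!) = Σ_{k ≥ 1} ⌊n / p^k⌋. For p = 23, n = 1445, the terms are:
  ⌊1445/23^1⌋ = ⌊1445/23⌋ = 62
  ⌊1445/23^2⌋ = ⌊1445/529⌋ = 2
(the next term ⌊1445/23^3⌋ = 0, terminating the sum). Summing: v_23(1445!) = 62 + 2 = 64.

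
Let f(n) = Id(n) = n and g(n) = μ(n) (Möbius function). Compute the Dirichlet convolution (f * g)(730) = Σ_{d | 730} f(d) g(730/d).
(Id * μ)(730) = 288

Divisors of 730: [1, 2, 5, 10, 73, 146, 365, 730]. For each d | 730:
  d = 1: Id(1) · μ(730/1) = 1 · -1 = -1
  d = 2: Id(2) · μ(730/2) = 2 · 1 = 2
  d = 5: Id(5) · μ(730/5) = 5 · 1 = 5
  d = 10: Id(10) · μ(730/10) = 10 · -1 = -10
  d = 73: Id(73) · μ(730/73) = 73 · 1 = 73
  d = 146: Id(146) · μ(730/146) = 146 · -1 = -146
  d = 365: Id(365) · μ(730/365) = 365 · -1 = -365
  d = 730: Id(730) · μ(730/730) = 730 · 1 = 730
Summing: (Id * μ)(730) = -1 + 2 + 5 + -10 + 73 + -146 + -365 + 730 = 288.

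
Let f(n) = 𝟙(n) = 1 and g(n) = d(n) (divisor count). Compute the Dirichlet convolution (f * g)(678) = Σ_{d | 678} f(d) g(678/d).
(𝟙 * d)(678) = 27

Divisors of 678: [1, 2, 3, 6, 113, 226, 339, 678]. For each d | 678:
  d = 1: 𝟙(1) · d(678/1) = 1 · 8 = 8
  d = 2: 𝟙(2) · d(678/2) = 1 · 4 = 4
  d = 3: 𝟙(3) · d(678/3) = 1 · 4 = 4
  d = 6: 𝟙(6) · d(678/6) = 1 · 2 = 2
  d = 113: 𝟙(113) · d(678/113) = 1 · 4 = 4
  d = 226: 𝟙(226) · d(678/226) = 1 · 2 = 2
  d = 339: 𝟙(339) · d(678/339) = 1 · 2 = 2
  d = 678: 𝟙(678) · d(678/678) = 1 · 1 = 1
Summing: (𝟙 * d)(678) = 8 + 4 + 4 + 2 + 4 + 2 + 2 + 1 = 27.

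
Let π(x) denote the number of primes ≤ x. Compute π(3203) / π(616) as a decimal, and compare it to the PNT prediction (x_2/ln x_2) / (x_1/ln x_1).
π(3203)/π(616) = 453/112 ≈ 4.0446;  PNT prediction ≈ 4.1377.

π(616) = 112 and π(3203) = 453, so π(3203)/π(616) ≈ 4.0446. The PNT-predicted ratio is (3203/ln(3203)) / (616/ln(616)) ≈ 4.1377. The two agree to within a few percent, as expected.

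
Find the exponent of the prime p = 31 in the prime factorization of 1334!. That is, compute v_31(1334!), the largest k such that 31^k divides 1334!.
v_31(1334!) = 44

Legendre's formula: v_p(n!) = Σ_{k ≥ 1} ⌊n / p^k⌋. For p = 31, n = 1334, the terms are:
  ⌊1334/31^1⌋ = ⌊1334/31⌋ = 43
  ⌊1334/31^2⌋ = ⌊1334/961⌋ = 1
(the next term ⌊1334/31^3⌋ = 0, terminating the sum). Summing: v_31(1334!) = 43 + 1 = 44.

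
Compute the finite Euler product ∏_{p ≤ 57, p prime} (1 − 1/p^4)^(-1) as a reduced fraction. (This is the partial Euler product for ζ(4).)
∏ = 750937919501355467062347671738968589096863062629/693820677147413996973765862820413440000000000000

The primes p ≤ 57 are [2, 3, 5, 7, 11, 13, 17, 19, 23, 29, 31, 37, 41, 43, 47, 53]. For each prime, (1 − 1/p^4)^(-1) = p^4 / (p^4 − 1). The product is (1 − 1/2^4)^(-1), (1 − 1/3^4)^(-1), (1 − 1/5^4)^(-1), (1 − 1/7^4)^(-1), (1 − 1/11^4)^(-1), (1 − 1/13^4)^(-1), (1 − 1/17^4)^(-1), (1 − 1/19^4)^(-1), (1 − 1/23^4)^(-1), (1 − 1/29^4)^(-1), (1 − 1/31^4)^(-1), (1 − 1/37^4)^(-1), (1 − 1/41^4)^(-1), (1 − 1/43^4)^(-1), (1 − 1/47^4)^(-1), (1 − 1/53^4)^(-1) = ∏ p^4 / (p^4 − 1) = 750937919501355467062347671738968589096863062629/693820677147413996973765862820413440000000000000.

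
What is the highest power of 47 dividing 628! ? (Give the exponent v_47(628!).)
v_47(628!) = 13

Legendre's formula: v_p(n!) = Σ_{k ≥ 1} ⌊n / p^k⌋. For p = 47, n = 628, the terms are:
  ⌊628/47^1⌋ = ⌊628/47⌋ = 13
(the next term ⌊628/47^2⌋ = 0, terminating the sum). Summing: v_47(628!) = 13 = 13.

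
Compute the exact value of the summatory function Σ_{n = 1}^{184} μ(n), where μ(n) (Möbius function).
Σ_{n ≤ 184} μ(n) = -4

Compute μ(n) for each 1 ≤ n ≤ 184: μ(1) = 1, μ(2) = -1, μ(3) = -1, μ(4) = 0, μ(5) = -1, μ(6) = 1, μ(7) = -1, μ(8) = 0, μ(9) = 0, μ(10) = 1, μ(11) = -1, μ(12) = 0, μ(13) = -1, μ(14) = 1, μ(15) = 1, μ(16) = 0, μ(17) = -1, μ(18) = 0, μ(19) = -1, μ(20) = 0, μ(21) = 1, μ(22) = 1, μ(23) = -1, μ(24) = 0, μ(25) = 0, μ(26) = 1, μ(27) = 0, μ(28) = 0, μ(29) = -1, μ(30) = -1, μ(31) = -1, μ(32) = 0, μ(33) = 1, μ(34) = 1, μ(35) = 1, μ(36) = 0, μ(37) = -1, μ(38) = 1, μ(39) = 1, μ(40) = 0, μ(41) = -1, μ(42) = -1, μ(43) = -1, μ(44) = 0, μ(45) = 0, μ(46) = 1, μ(47) = -1, μ(48) = 0, μ(49) = 0, μ(50) = 0, μ(51) = 1, μ(52) = 0, μ(53) = -1, μ(54) = 0, μ(55) = 1, μ(56) = 0, μ(57) = 1, μ(58) = 1, μ(59) = -1, μ(60) = 0, μ(61) = -1, μ(62) = 1, μ(63) = 0, μ(64) = 0, μ(65) = 1, μ(66) = -1, μ(67) = -1, μ(68) = 0, μ(69) = 1, μ(70) = -1, μ(71) = -1, μ(72) = 0, μ(73) = -1, μ(74) = 1, μ(75) = 0, μ(76) = 0, μ(77) = 1, μ(78) = -1, μ(79) = -1, μ(80) = 0, μ(81) = 0, μ(82) = 1, μ(83) = -1, μ(84) = 0, μ(85) = 1, μ(86) = 1, μ(87) = 1, μ(88) = 0, μ(89) = -1, μ(90) = 0, μ(91) = 1, μ(92) = 0, μ(93) = 1, μ(94) = 1, μ(95) = 1, μ(96) = 0, μ(97) = -1, μ(98) = 0, μ(99) = 0, μ(100) = 0, μ(101) = -1, μ(102) = -1, μ(103) = -1, μ(104) = 0, μ(105) = -1, μ(106) = 1, μ(107) = -1, μ(108) = 0, μ(109) = -1, μ(110) = -1, μ(111) = 1, μ(112) = 0, μ(113) = -1, μ(114) = -1, μ(115) = 1, μ(116) = 0, μ(117) = 0, μ(118) = 1, μ(119) = 1, μ(120) = 0, μ(121) = 0, μ(122) = 1, μ(123) = 1, μ(124) = 0, μ(125) = 0, μ(126) = 0, μ(127) = -1, μ(128) = 0, μ(129) = 1, μ(130) = -1, μ(131) = -1, μ(132) = 0, μ(133) = 1, μ(134) = 1, μ(135) = 0, μ(136) = 0, μ(137) = -1, μ(138) = -1, μ(139) = -1, μ(140) = 0, μ(141) = 1, μ(142) = 1, μ(143) = 1, μ(144) = 0, μ(145) = 1, μ(146) = 1, μ(147) = 0, μ(148) = 0, μ(149) = -1, μ(150) = 0, μ(151) = -1, μ(152) = 0, μ(153) = 0, μ(154) = -1, μ(155) = 1, μ(156) = 0, μ(157) = -1, μ(158) = 1, μ(159) = 1, μ(160) = 0, μ(161) = 1, μ(162) = 0, μ(163) = -1, μ(164) = 0, μ(165) = -1, μ(166) = 1, μ(167) = -1, μ(168) = 0, μ(169) = 0, μ(170) = -1, μ(171) = 0, μ(172) = 0, μ(173) = -1, μ(174) = -1, μ(175) = 0, μ(176) = 0, μ(177) = 1, μ(178) = 1, μ(179) = -1, μ(180) = 0, μ(181) = -1, μ(182) = -1, μ(183) = 1, μ(184) = 0. Summing all 184 values: -4. (Mertens function M(x) = Σ_{n ≤ x} μ(n); on average M(x) should be small (PNT ⟺ M(x) = o(x)).)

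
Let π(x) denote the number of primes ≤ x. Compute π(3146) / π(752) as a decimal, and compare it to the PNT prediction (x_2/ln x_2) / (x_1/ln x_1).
π(3146)/π(752) = 446/133 ≈ 3.3534;  PNT prediction ≈ 3.4401.

π(752) = 133 and π(3146) = 446, so π(3146)/π(752) ≈ 3.3534. The PNT-predicted ratio is (3146/ln(3146)) / (752/ln(752)) ≈ 3.4401. The two agree to within a few percent, as expected.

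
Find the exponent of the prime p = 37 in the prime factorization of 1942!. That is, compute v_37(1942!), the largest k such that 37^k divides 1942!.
v_37(1942!) = 53

Legendre's formula: v_p(n!) = Σ_{k ≥ 1} ⌊n / p^k⌋. For p = 37, n = 1942, the terms are:
  ⌊1942/37^1⌋ = ⌊1942/37⌋ = 52
  ⌊1942/37^2⌋ = ⌊1942/1369⌋ = 1
(the next term ⌊1942/37^3⌋ = 0, terminating the sum). Summing: v_37(1942!) = 52 + 1 = 53.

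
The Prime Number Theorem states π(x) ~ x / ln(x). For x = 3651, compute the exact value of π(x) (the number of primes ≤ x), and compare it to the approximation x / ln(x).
π(3651) = 510;  x/ln(x) ≈ 445.09;  relative error ≈ 12.73%.

Directly count primes up to 3651: π(3651) = 510. The PNT approximation gives 3651/ln(3651) ≈ 3651/8.20276 ≈ 445.09. Relative error (π(x) − x/ln(x)) / π(x) ≈ 12.73%; the approximation is known to undercount slightly (Li(x) is a better estimate).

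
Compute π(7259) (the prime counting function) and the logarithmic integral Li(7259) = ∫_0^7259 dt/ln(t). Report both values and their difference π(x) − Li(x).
π(7259) = 928;  Li(7259) ≈ 943.52;  π(x) − Li(x) ≈ -15.52.

Direct count of primes ≤ 7259 gives π(7259) = 928. Numerical evaluation of the logarithmic integral gives Li(7259) ≈ 943.52. The difference π(x) − Li(x) ≈ -15.52 is typically negative for small/moderate x (Li(x) overestimates), though Littlewood's theorem shows this sign changes infinitely often.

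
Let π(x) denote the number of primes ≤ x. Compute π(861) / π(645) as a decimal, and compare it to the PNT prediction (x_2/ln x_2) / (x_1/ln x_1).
π(861)/π(645) = 149/117 ≈ 1.2735;  PNT prediction ≈ 1.2778.

π(645) = 117 and π(861) = 149, so π(861)/π(645) ≈ 1.2735. The PNT-predicted ratio is (861/ln(861)) / (645/ln(645)) ≈ 1.2778. The two agree to within a few percent, as expected.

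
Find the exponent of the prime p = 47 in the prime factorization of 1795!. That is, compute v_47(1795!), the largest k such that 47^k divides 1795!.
v_47(1795!) = 38

Legendre's formula: v_p(n!) = Σ_{k ≥ 1} ⌊n / p^k⌋. For p = 47, n = 1795, the terms are:
  ⌊1795/47^1⌋ = ⌊1795/47⌋ = 38
(the next term ⌊1795/47^2⌋ = 0, terminating the sum). Summing: v_47(1795!) = 38 = 38.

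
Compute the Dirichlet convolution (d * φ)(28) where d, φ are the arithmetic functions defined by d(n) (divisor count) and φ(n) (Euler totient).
(d * φ)(28) = 56

Divisors of 28: [1, 2, 4, 7, 14, 28]. For each d | 28:
  d = 1: d(1) · φ(28/1) = 1 · 12 = 12
  d = 2: d(2) · φ(28/2) = 2 · 6 = 12
  d = 4: d(4) · φ(28/4) = 3 · 6 = 18
  d = 7: d(7) · φ(28/7) = 2 · 2 = 4
  d = 14: d(14) · φ(28/14) = 4 · 1 = 4
  d = 28: d(28) · φ(28/28) = 6 · 1 = 6
Summing: (d * φ)(28) = 12 + 12 + 18 + 4 + 4 + 6 = 56.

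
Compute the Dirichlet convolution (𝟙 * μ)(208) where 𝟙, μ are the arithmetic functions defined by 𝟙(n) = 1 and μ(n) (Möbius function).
(𝟙 * μ)(208) = 0

Divisors of 208: [1, 2, 4, 8, 13, 16, 26, 52, 104, 208]. For each d | 208:
  d = 1: 𝟙(1) · μ(208/1) = 1 · 0 = 0
  d = 2: 𝟙(2) · μ(208/2) = 1 · 0 = 0
  d = 4: 𝟙(4) · μ(208/4) = 1 · 0 = 0
  d = 8: 𝟙(8) · μ(208/8) = 1 · 1 = 1
  d = 13: 𝟙(13) · μ(208/13) = 1 · 0 = 0
  d = 16: 𝟙(16) · μ(208/16) = 1 · -1 = -1
  d = 26: 𝟙(26) · μ(208/26) = 1 · 0 = 0
  d = 52: 𝟙(52) · μ(208/52) = 1 · 0 = 0
  d = 104: 𝟙(104) · μ(208/104) = 1 · -1 = -1
  d = 208: 𝟙(208) · μ(208/208) = 1 · 1 = 1
Summing: (𝟙 * μ)(208) = 0 + 0 + 0 + 1 + 0 + -1 + 0 + 0 + -1 + 1 = 0.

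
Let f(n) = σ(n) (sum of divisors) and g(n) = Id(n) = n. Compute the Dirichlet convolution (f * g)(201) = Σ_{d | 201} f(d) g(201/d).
(σ * Id)(201) = 945

Divisors of 201: [1, 3, 67, 201]. For each d | 201:
  d = 1: σ(1) · Id(201/1) = 1 · 201 = 201
  d = 3: σ(3) · Id(201/3) = 4 · 67 = 268
  d = 67: σ(67) · Id(201/67) = 68 · 3 = 204
  d = 201: σ(201) · Id(201/201) = 272 · 1 = 272
Summing: (σ * Id)(201) = 201 + 268 + 204 + 272 = 945.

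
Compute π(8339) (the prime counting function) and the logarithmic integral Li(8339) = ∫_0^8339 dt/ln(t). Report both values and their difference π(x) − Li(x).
π(8339) = 1045;  Li(8339) ≈ 1064.05;  π(x) − Li(x) ≈ -19.05.

Direct count of primes ≤ 8339 gives π(8339) = 1045. Numerical evaluation of the logarithmic integral gives Li(8339) ≈ 1064.05. The difference π(x) − Li(x) ≈ -19.05 is typically negative for small/moderate x (Li(x) overestimates), though Littlewood's theorem shows this sign changes infinitely often.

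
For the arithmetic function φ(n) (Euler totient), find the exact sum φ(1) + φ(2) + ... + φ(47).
Σ_{n ≤ 47} φ(n) = 696

Compute φ(n) for each 1 ≤ n ≤ 47: φ(1) = 1, φ(2) = 1, φ(3) = 2, φ(4) = 2, φ(5) = 4, φ(6) = 2, φ(7) = 6, φ(8) = 4, φ(9) = 6, φ(10) = 4, φ(11) = 10, φ(12) = 4, φ(13) = 12, φ(14) = 6, φ(15) = 8, φ(16) = 8, φ(17) = 16, φ(18) = 6, φ(19) = 18, φ(20) = 8, φ(21) = 12, φ(22) = 10, φ(23) = 22, φ(24) = 8, φ(25) = 20, φ(26) = 12, φ(27) = 18, φ(28) = 12, φ(29) = 28, φ(30) = 8, φ(31) = 30, φ(32) = 16, φ(33) = 20, φ(34) = 16, φ(35) = 24, φ(36) = 12, φ(37) = 36, φ(38) = 18, φ(39) = 24, φ(40) = 16, φ(41) = 40, φ(42) = 12, φ(43) = 42, φ(44) = 20, φ(45) = 24, φ(46) = 22, φ(47) = 46. Summing all 47 values: 696. (Average order: Σ_{n ≤ x} φ(n) ~ (3/π²) x². For x = 47, (3/π²)·47² ≈ 671.46.)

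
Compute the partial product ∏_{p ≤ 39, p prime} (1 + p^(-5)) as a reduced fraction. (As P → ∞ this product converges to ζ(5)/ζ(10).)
∏ = 233011615725255938572288274478934396372114341888/224936953086109917286174853620680141509079739945

The primes p ≤ 39 are [2, 3, 5, 7, 11, 13, 17, 19, 23, 29, 31, 37]. For each, (1 + 1/p^5) = (p^5 + 1)/p^5. Multiplying these fractions over p ∈ [2, 3, 5, 7, 11, 13, 17, 19, 23, 29, 31, 37] gives 233011615725255938572288274478934396372114341888/224936953086109917286174853620680141509079739945. (In the limit P → ∞ this tends to ζ(5)/ζ(10).)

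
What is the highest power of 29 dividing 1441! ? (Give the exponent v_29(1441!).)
v_29(1441!) = 50

Legendre's formula: v_p(n!) = Σ_{k ≥ 1} ⌊n / p^k⌋. For p = 29, n = 1441, the terms are:
  ⌊1441/29^1⌋ = ⌊1441/29⌋ = 49
  ⌊1441/29^2⌋ = ⌊1441/841⌋ = 1
(the next term ⌊1441/29^3⌋ = 0, terminating the sum). Summing: v_29(1441!) = 49 + 1 = 50.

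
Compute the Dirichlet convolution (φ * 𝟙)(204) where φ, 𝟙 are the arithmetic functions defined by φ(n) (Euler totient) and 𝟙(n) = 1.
(φ * 𝟙)(204) = 204

Divisors of 204: [1, 2, 3, 4, 6, 12, 17, 34, 51, 68, 102, 204]. For each d | 204:
  d = 1: φ(1) · 𝟙(204/1) = 1 · 1 = 1
  d = 2: φ(2) · 𝟙(204/2) = 1 · 1 = 1
  d = 3: φ(3) · 𝟙(204/3) = 2 · 1 = 2
  d = 4: φ(4) · 𝟙(204/4) = 2 · 1 = 2
  d = 6: φ(6) · 𝟙(204/6) = 2 · 1 = 2
  d = 12: φ(12) · 𝟙(204/12) = 4 · 1 = 4
  d = 17: φ(17) · 𝟙(204/17) = 16 · 1 = 16
  d = 34: φ(34) · 𝟙(204/34) = 16 · 1 = 16
  d = 51: φ(51) · 𝟙(204/51) = 32 · 1 = 32
  d = 68: φ(68) · 𝟙(204/68) = 32 · 1 = 32
  d = 102: φ(102) · 𝟙(204/102) = 32 · 1 = 32
  d = 204: φ(204) · 𝟙(204/204) = 64 · 1 = 64
Summing: (φ * 𝟙)(204) = 1 + 1 + 2 + 2 + 2 + 4 + 16 + 16 + 32 + 32 + 32 + 64 = 204.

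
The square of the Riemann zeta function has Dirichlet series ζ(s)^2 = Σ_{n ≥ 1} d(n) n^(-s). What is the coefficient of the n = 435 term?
d(435) = 8

ζ(s)^2 = (Σ 1/m^s)(Σ 1/k^s). The coefficient of 1/n^s in the product is the number of ordered pairs (m, k) with mk = n, which equals d(n). For n = 435, divisors are [1, 3, 5, 15, 29, 87, 145, 435], so d(435) = 8.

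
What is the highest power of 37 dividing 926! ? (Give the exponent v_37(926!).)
v_37(926!) = 25

Legendre's formula: v_p(n!) = Σ_{k ≥ 1} ⌊n / p^k⌋. For p = 37, n = 926, the terms are:
  ⌊926/37^1⌋ = ⌊926/37⌋ = 25
(the next term ⌊926/37^2⌋ = 0, terminating the sum). Summing: v_37(926!) = 25 = 25.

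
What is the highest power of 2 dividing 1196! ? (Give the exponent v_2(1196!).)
v_2(1196!) = 1191

Legendre's formula: v_p(n!) = Σ_{k ≥ 1} ⌊n / p^k⌋. For p = 2, n = 1196, the terms are:
  ⌊1196/2^1⌋ = ⌊1196/2⌋ = 598
  ⌊1196/2^2⌋ = ⌊1196/4⌋ = 299
  ⌊1196/2^3⌋ = ⌊1196/8⌋ = 149
  ⌊1196/2^4⌋ = ⌊1196/16⌋ = 74
  ⌊1196/2^5⌋ = ⌊1196/32⌋ = 37
  ⌊1196/2^6⌋ = ⌊1196/64⌋ = 18
  ⌊1196/2^7⌋ = ⌊1196/128⌋ = 9
  ⌊1196/2^8⌋ = ⌊1196/256⌋ = 4
  ⌊1196/2^9⌋ = ⌊1196/512⌋ = 2
  ⌊1196/2^10⌋ = ⌊1196/1024⌋ = 1
(the next term ⌊1196/2^11⌋ = 0, terminating the sum). Summing: v_2(1196!) = 598 + 299 + 149 + 74 + 37 + 18 + 9 + 4 + 2 + 1 = 1191.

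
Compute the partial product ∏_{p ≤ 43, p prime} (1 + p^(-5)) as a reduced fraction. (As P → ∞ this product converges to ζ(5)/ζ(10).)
∏ = 337266640043527822041984546776597328186597199973708681183232/325579173304271359254907763799806016454065290452479278531405

The primes p ≤ 43 are [2, 3, 5, 7, 11, 13, 17, 19, 23, 29, 31, 37, 41, 43]. For each, (1 + 1/p^5) = (p^5 + 1)/p^5. Multiplying these fractions over p ∈ [2, 3, 5, 7, 11, 13, 17, 19, 23, 29, 31, 37, 41, 43] gives 337266640043527822041984546776597328186597199973708681183232/325579173304271359254907763799806016454065290452479278531405. (In the limit P → ∞ this tends to ζ(5)/ζ(10).)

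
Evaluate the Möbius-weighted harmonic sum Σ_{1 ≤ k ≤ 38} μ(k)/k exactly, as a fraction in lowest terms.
Σ μ(k)/k = 184344882947/7420738134810

Values of μ(k) for 1 ≤ k ≤ 38: μ(1) = 1, μ(2) = -1, μ(3) = -1, μ(5) = -1, μ(6) = 1, μ(7) = -1, μ(10) = 1, μ(11) = -1, μ(13) = -1, μ(14) = 1, μ(15) = 1, μ(17) = -1, μ(19) = -1, μ(21) = 1, μ(22) = 1, μ(23) = -1, μ(26) = 1, μ(29) = -1, μ(30) = -1, μ(31) = -1, μ(33) = 1, μ(34) = 1, μ(35) = 1, μ(37) = -1, μ(38) = 1, with μ = 0 on non-squarefree integers. Summing μ(k)/k for k where μ(k) ≠ 0 gives 184344882947/7420738134810 ≈ 0.0248. (PNT ⟺ this sum → 0 as n → ∞.)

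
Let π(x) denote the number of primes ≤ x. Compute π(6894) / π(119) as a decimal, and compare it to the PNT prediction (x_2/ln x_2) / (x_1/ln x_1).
π(6894)/π(119) = 886/30 ≈ 29.5333;  PNT prediction ≈ 31.3255.

π(119) = 30 and π(6894) = 886, so π(6894)/π(119) ≈ 29.5333. The PNT-predicted ratio is (6894/ln(6894)) / (119/ln(119)) ≈ 31.3255. The two agree to within a few percent, as expected.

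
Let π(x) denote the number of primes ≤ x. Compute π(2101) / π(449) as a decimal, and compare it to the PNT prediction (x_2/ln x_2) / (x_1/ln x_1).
π(2101)/π(449) = 317/87 ≈ 3.6437;  PNT prediction ≈ 3.7354.

π(449) = 87 and π(2101) = 317, so π(2101)/π(449) ≈ 3.6437. The PNT-predicted ratio is (2101/ln(2101)) / (449/ln(449)) ≈ 3.7354. The two agree to within a few percent, as expected.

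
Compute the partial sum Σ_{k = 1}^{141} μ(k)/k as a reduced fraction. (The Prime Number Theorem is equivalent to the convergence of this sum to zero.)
Σ μ(k)/k = -26068950431314638702419625135422559041799213864607621/3338215550199730022503077710549980019122111551066811030

Values of μ(k) for 1 ≤ k ≤ 141: μ(1) = 1, μ(2) = -1, μ(3) = -1, μ(5) = -1, μ(6) = 1, μ(7) = -1, μ(10) = 1, μ(11) = -1, μ(13) = -1, μ(14) = 1, μ(15) = 1, μ(17) = -1, μ(19) = -1, μ(21) = 1, μ(22) = 1, μ(23) = -1, μ(26) = 1, μ(29) = -1, μ(30) = -1, μ(31) = -1, μ(33) = 1, μ(34) = 1, μ(35) = 1, μ(37) = -1, μ(38) = 1, μ(39) = 1, μ(41) = -1, μ(42) = -1, μ(43) = -1, μ(46) = 1, μ(47) = -1, μ(51) = 1, μ(53) = -1, μ(55) = 1, μ(57) = 1, μ(58) = 1, μ(59) = -1, μ(61) = -1, μ(62) = 1, μ(65) = 1, μ(66) = -1, μ(67) = -1, μ(69) = 1, μ(70) = -1, μ(71) = -1, μ(73) = -1, μ(74) = 1, μ(77) = 1, μ(78) = -1, μ(79) = -1, μ(82) = 1, μ(83) = -1, μ(85) = 1, μ(86) = 1, μ(87) = 1, μ(89) = -1, μ(91) = 1, μ(93) = 1, μ(94) = 1, μ(95) = 1, μ(97) = -1, μ(101) = -1, μ(102) = -1, μ(103) = -1, μ(105) = -1, μ(106) = 1, μ(107) = -1, μ(109) = -1, μ(110) = -1, μ(111) = 1, μ(113) = -1, μ(114) = -1, μ(115) = 1, μ(118) = 1, μ(119) = 1, μ(122) = 1, μ(123) = 1, μ(127) = -1, μ(129) = 1, μ(130) = -1, μ(131) = -1, μ(133) = 1, μ(134) = 1, μ(137) = -1, μ(138) = -1, μ(139) = -1, μ(141) = 1, with μ = 0 on non-squarefree integers. Summing μ(k)/k for k where μ(k) ≠ 0 gives -26068950431314638702419625135422559041799213864607621/3338215550199730022503077710549980019122111551066811030 ≈ -0.0078. (PNT ⟺ this sum → 0 as n → ∞.)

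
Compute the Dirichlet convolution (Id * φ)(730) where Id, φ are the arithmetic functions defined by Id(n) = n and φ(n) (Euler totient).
(Id * φ)(730) = 3915

Divisors of 730: [1, 2, 5, 10, 73, 146, 365, 730]. For each d | 730:
  d = 1: Id(1) · φ(730/1) = 1 · 288 = 288
  d = 2: Id(2) · φ(730/2) = 2 · 288 = 576
  d = 5: Id(5) · φ(730/5) = 5 · 72 = 360
  d = 10: Id(10) · φ(730/10) = 10 · 72 = 720
  d = 73: Id(73) · φ(730/73) = 73 · 4 = 292
  d = 146: Id(146) · φ(730/146) = 146 · 4 = 584
  d = 365: Id(365) · φ(730/365) = 365 · 1 = 365
  d = 730: Id(730) · φ(730/730) = 730 · 1 = 730
Summing: (Id * φ)(730) = 288 + 576 + 360 + 720 + 292 + 584 + 365 + 730 = 3915.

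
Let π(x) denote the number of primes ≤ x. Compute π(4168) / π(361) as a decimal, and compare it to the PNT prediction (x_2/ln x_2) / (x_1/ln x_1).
π(4168)/π(361) = 573/72 ≈ 7.9583;  PNT prediction ≈ 8.1571.

π(361) = 72 and π(4168) = 573, so π(4168)/π(361) ≈ 7.9583. The PNT-predicted ratio is (4168/ln(4168)) / (361/ln(361)) ≈ 8.1571. The two agree to within a few percent, as expected.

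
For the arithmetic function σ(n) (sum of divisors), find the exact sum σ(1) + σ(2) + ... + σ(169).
Σ_{n ≤ 169} σ(n) = 23538

Compute σ(n) for each 1 ≤ n ≤ 169: σ(1) = 1, σ(2) = 3, σ(3) = 4, σ(4) = 7, σ(5) = 6, σ(6) = 12, σ(7) = 8, σ(8) = 15, σ(9) = 13, σ(10) = 18, σ(11) = 12, σ(12) = 28, σ(13) = 14, σ(14) = 24, σ(15) = 24, σ(16) = 31, σ(17) = 18, σ(18) = 39, σ(19) = 20, σ(20) = 42, σ(21) = 32, σ(22) = 36, σ(23) = 24, σ(24) = 60, σ(25) = 31, σ(26) = 42, σ(27) = 40, σ(28) = 56, σ(29) = 30, σ(30) = 72, σ(31) = 32, σ(32) = 63, σ(33) = 48, σ(34) = 54, σ(35) = 48, σ(36) = 91, σ(37) = 38, σ(38) = 60, σ(39) = 56, σ(40) = 90, σ(41) = 42, σ(42) = 96, σ(43) = 44, σ(44) = 84, σ(45) = 78, σ(46) = 72, σ(47) = 48, σ(48) = 124, σ(49) = 57, σ(50) = 93, σ(51) = 72, σ(52) = 98, σ(53) = 54, σ(54) = 120, σ(55) = 72, σ(56) = 120, σ(57) = 80, σ(58) = 90, σ(59) = 60, σ(60) = 168, σ(61) = 62, σ(62) = 96, σ(63) = 104, σ(64) = 127, σ(65) = 84, σ(66) = 144, σ(67) = 68, σ(68) = 126, σ(69) = 96, σ(70) = 144, σ(71) = 72, σ(72) = 195, σ(73) = 74, σ(74) = 114, σ(75) = 124, σ(76) = 140, σ(77) = 96, σ(78) = 168, σ(79) = 80, σ(80) = 186, σ(81) = 121, σ(82) = 126, σ(83) = 84, σ(84) = 224, σ(85) = 108, σ(86) = 132, σ(87) = 120, σ(88) = 180, σ(89) = 90, σ(90) = 234, σ(91) = 112, σ(92) = 168, σ(93) = 128, σ(94) = 144, σ(95) = 120, σ(96) = 252, σ(97) = 98, σ(98) = 171, σ(99) = 156, σ(100) = 217, σ(101) = 102, σ(102) = 216, σ(103) = 104, σ(104) = 210, σ(105) = 192, σ(106) = 162, σ(107) = 108, σ(108) = 280, σ(109) = 110, σ(110) = 216, σ(111) = 152, σ(112) = 248, σ(113) = 114, σ(114) = 240, σ(115) = 144, σ(116) = 210, σ(117) = 182, σ(118) = 180, σ(119) = 144, σ(120) = 360, σ(121) = 133, σ(122) = 186, σ(123) = 168, σ(124) = 224, σ(125) = 156, σ(126) = 312, σ(127) = 128, σ(128) = 255, σ(129) = 176, σ(130) = 252, σ(131) = 132, σ(132) = 336, σ(133) = 160, σ(134) = 204, σ(135) = 240, σ(136) = 270, σ(137) = 138, σ(138) = 288, σ(139) = 140, σ(140) = 336, σ(141) = 192, σ(142) = 216, σ(143) = 168, σ(144) = 403, σ(145) = 180, σ(146) = 222, σ(147) = 228, σ(148) = 266, σ(149) = 150, σ(150) = 372, σ(151) = 152, σ(152) = 300, σ(153) = 234, σ(154) = 288, σ(155) = 192, σ(156) = 392, σ(157) = 158, σ(158) = 240, σ(159) = 216, σ(160) = 378, σ(161) = 192, σ(162) = 363, σ(163) = 164, σ(164) = 294, σ(165) = 288, σ(166) = 252, σ(167) = 168, σ(168) = 480, σ(169) = 183. Summing all 169 values: 23538. (Average order: Σ_{n ≤ x} σ(n) ~ (π²/12) x². For x = 169, (π²/12)·169² ≈ 23490.48.)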